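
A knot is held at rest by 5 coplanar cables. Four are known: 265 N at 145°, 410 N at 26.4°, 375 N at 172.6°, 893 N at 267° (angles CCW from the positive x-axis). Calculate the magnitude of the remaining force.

Sum the known components: ΣF_x = -268.4 N, ΣF_y = -509.2 N.
For equilibrium the remaining force must supply (−ΣF_x, −ΣF_y) = (268.4, 509.2) N.
Magnitude = √((268.4)² + (509.2)²) = 575.6 N; direction = atan2(509.2, 268.4) = 62.2°.

F ≈ 576 N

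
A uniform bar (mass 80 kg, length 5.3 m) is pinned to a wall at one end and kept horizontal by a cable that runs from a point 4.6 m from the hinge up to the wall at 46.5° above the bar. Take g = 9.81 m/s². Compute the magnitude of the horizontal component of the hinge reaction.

H_x ≈ 429 N

Take torques about the hinge: T sin 46.5° · 4.6 = 80×9.81×2.65 = 2079.7 N·m.
So T = 2079.7 / (0.7254 × 4.6) = 623.28 N.
ΣF_x = 0: H_x = T cos 46.5° = 429.04 N.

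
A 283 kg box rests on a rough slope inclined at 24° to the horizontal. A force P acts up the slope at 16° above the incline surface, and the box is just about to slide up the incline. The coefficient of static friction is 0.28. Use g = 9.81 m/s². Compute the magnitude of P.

P ≈ 1770 N

On the verge of sliding up the incline, friction equals μN and acts down the slope.
Perpendicular: N + P sin 16° = W cos 24° = 2536 N.
Along incline: P cos 16° = W sin 24° + μN  with W sin 24° = 1129 N.
Solving the pair for P and N: P = 1771 N, N = 2048 N (and f = μN = 573.4 N).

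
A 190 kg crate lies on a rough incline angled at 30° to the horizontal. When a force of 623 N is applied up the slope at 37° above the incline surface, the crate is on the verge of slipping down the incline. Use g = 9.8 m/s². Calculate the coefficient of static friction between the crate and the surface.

μ ≈ 0.350

On the verge of sliding down the incline, friction is at its maximum μN and acts up the slope.
Perpendicular to incline: N = W cos 30° − P sin 37° = 1613 − 374.9 = 1238 N.
Along incline: P cos 37° + μN = W sin 30° → μ = (W sin 30° − P cos 37°) / N = 0.3502.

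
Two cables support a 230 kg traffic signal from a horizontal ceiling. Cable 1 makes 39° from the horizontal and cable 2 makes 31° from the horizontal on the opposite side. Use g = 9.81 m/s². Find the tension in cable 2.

T_2 ≈ 1870 N

Weight W = 230 × 9.81 = 2256 N acts straight down.
Horizontal: T_1 cos 39° = T_2 cos 31°  →  T_1 = 1.103 T_2.
Vertical: T_1 sin 39° + T_2 sin 31° = 2256.
Substituting the horizontal relation into the vertical equation gives 1.209 T_2 = 2256, so T_2 = 1866 N.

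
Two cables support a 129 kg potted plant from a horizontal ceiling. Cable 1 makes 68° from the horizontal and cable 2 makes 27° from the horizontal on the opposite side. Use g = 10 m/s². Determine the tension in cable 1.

Weight W = 129 × 10 = 1290 N acts straight down.
Horizontal: T_1 cos 68° = T_2 cos 27°  →  T_2 = 0.4204 T_1.
Vertical: T_1 sin 68° + T_2 sin 27° = 1290.
Substituting the horizontal relation into the vertical equation gives 1.118 T_1 = 1290, so T_1 = 1154 N.

T_1 ≈ 1150 N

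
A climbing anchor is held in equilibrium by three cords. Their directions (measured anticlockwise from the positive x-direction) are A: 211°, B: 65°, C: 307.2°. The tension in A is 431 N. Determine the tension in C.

T_C ≈ 272 N

Resolve: ΣF_x = 431 cos 211° + T_B cos 65° + T_C cos 307.2° = 0.
        ΣF_y = 431 sin 211° + T_B sin 65° + T_C sin 307.2° = 0.
The known terms sum to (-369.4, -222) N, so 0.4226 T_B + 0.6046 T_C = 369.4 and 0.9063 T_B − 0.7965 T_C = 222.
Solving simultaneously: T_B = 484.4 N, T_C = 272.5 N.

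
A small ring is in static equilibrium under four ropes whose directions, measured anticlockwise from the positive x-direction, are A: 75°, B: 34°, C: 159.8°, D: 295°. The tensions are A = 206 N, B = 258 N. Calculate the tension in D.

Resolve: ΣF_x = 206 cos 75° + 258 cos 34° + T_C cos 159.8° + T_D cos 295° = 0.
        ΣF_y = 206 sin 75° + 258 sin 34° + T_C sin 159.8° + T_D sin 295° = 0.
The known terms sum to (267.2, 343.3) N, so -0.9385 T_C + 0.4226 T_D = -267.2 and 0.3453 T_C − 0.9063 T_D = -343.3.
Solving simultaneously: T_C = 549.6 N, T_D = 588.1 N.

T_D ≈ 588 N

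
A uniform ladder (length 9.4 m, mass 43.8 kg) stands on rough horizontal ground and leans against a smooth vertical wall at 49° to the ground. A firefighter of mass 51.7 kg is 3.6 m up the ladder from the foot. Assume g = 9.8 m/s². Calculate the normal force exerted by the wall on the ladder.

N_wall ≈ 355 N

Torques about the foot: N_wall · 9.4 sin 49° = 43.8×9.8×4.7 cos 49° + 51.7×9.8×3.6 cos 49° → N_wall = 355.24 N.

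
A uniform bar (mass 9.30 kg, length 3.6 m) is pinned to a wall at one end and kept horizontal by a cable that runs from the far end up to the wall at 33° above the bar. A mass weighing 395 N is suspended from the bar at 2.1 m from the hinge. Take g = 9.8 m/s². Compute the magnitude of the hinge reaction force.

Take torques about the hinge: T sin 33° · 3.6 = 9.30×9.8×1.8 + 395×2.1 = 993.55 N·m.
So T = 993.55 / (0.5446 × 3.6) = 506.73 N.
ΣF_x = 0: H_x = T cos 33° = 424.98 N.
ΣF_y = 0: H_y = (9.30×9.8 + 395) − T sin 33° = 486.14 − 275.99 = 210.15 N.
|H| = √(H_x² + H_y²) = √((424.98)² + (210.15)²) = 474.1 N.

|H| ≈ 474 N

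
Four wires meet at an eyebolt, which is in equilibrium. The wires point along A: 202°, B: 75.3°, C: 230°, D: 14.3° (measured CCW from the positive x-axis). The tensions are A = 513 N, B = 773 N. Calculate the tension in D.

T_D ≈ 979 N

Resolve: ΣF_x = 513 cos 202° + 773 cos 75.3° + T_C cos 230° + T_D cos 14.3° = 0.
        ΣF_y = 513 sin 202° + 773 sin 75.3° + T_C sin 230° + T_D sin 14.3° = 0.
The known terms sum to (-279.5, 555.5) N, so -0.6428 T_C + 0.9690 T_D = 279.5 and -0.7660 T_C + 0.2470 T_D = -555.5.
Solving simultaneously: T_C = 1041 N, T_D = 978.8 N.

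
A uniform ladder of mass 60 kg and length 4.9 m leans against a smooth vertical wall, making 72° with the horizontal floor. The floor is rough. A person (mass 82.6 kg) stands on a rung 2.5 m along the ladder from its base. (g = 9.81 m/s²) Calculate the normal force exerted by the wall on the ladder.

N_wall ≈ 230 N

Torques about the foot: N_wall · 4.9 sin 72° = 60×9.81×2.45 cos 72° + 82.6×9.81×2.5 cos 72° → N_wall = 229.95 N.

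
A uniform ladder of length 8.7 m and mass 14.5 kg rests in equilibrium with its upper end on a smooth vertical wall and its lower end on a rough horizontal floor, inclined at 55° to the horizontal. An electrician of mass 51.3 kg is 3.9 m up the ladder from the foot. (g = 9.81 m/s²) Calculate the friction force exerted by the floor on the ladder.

f ≈ 208 N

Torques about the foot: N_wall · 8.7 sin 55° = 14.5×9.81×4.35 cos 55° + 51.3×9.81×3.9 cos 55° → N_wall = 207.76 N.
ΣF_x = 0: f_floor = N_wall = 207.76 N.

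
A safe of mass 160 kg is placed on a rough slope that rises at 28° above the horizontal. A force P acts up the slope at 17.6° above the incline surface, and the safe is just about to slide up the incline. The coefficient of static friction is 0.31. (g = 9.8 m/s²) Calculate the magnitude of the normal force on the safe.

On the verge of sliding up the incline, friction equals μN and acts down the slope.
Perpendicular: N + P sin 17.6° = W cos 28° = 1384 N.
Along incline: P cos 17.6° = W sin 28° + μN  with W sin 28° = 736.1 N.
Solving the pair for P and N: P = 1113 N, N = 1048 N (and f = μN = 324.8 N).

N ≈ 1050 N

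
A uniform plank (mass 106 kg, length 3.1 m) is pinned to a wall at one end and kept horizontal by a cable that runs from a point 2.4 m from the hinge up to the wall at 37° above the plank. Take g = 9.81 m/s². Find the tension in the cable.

T ≈ 1120 N

Take torques about the hinge: T sin 37° · 2.4 = 106×9.81×1.55 = 1611.8 N·m.
So T = 1611.8 / (0.6018 × 2.4) = 1115.9 N.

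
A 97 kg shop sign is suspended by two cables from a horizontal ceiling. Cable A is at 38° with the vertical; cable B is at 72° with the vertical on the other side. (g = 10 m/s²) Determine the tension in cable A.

Angles from the horizontal: cable A is 90° − 38° = 52°, cable B is 90° − 72° = 18°.
Weight W = 97 × 10 = 970 N acts straight down.
Horizontal: T_A cos 52° = T_B cos 18°  →  T_B = 0.6473 T_A.
Vertical: T_A sin 52° + T_B sin 18° = 970.
Substituting the horizontal relation into the vertical equation gives 0.9881 T_A = 970, so T_A = 981.7 N.

T_A ≈ 982 N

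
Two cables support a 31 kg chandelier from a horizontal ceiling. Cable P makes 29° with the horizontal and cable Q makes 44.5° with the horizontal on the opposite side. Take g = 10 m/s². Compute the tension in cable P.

T_P ≈ 231 N

Weight W = 31 × 10 = 310 N acts straight down.
Horizontal: T_P cos 29° = T_Q cos 44.5°  →  T_Q = 1.226 T_P.
Vertical: T_P sin 29° + T_Q sin 44.5° = 310.
Substituting the horizontal relation into the vertical equation gives 1.344 T_P = 310, so T_P = 230.6 N.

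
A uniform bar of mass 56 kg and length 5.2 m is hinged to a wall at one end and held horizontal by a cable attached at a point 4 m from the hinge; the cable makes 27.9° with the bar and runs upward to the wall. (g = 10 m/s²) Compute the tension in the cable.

Take torques about the hinge: T sin 27.9° · 4 = 56×10×2.6 = 1456 N·m.
So T = 1456 / (0.4679 × 4) = 777.89 N.

T ≈ 778 N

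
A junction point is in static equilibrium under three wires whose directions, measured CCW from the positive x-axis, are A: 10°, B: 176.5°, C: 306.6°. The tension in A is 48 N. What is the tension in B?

T_B ≈ 56.1 N

Resolve: ΣF_x = 48 cos 10° + T_B cos 176.5° + T_C cos 306.6° = 0.
        ΣF_y = 48 sin 10° + T_B sin 176.5° + T_C sin 306.6° = 0.
The known terms sum to (47.27, 8.335) N, so -0.9981 T_B + 0.5962 T_C = -47.27 and 0.0610 T_B − 0.8028 T_C = -8.335.
Solving simultaneously: T_B = 56.11 N, T_C = 14.65 N.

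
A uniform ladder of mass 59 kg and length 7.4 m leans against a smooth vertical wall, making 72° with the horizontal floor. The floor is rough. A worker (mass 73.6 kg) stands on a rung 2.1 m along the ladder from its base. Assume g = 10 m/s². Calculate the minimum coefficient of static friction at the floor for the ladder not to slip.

ΣF_y = 0: N_floor = 59×10 + 73.6×10 = 1326 N.
Torques about the foot: N_wall · 7.4 sin 72° = 59×10×3.7 cos 72° + 73.6×10×2.1 cos 72° → N_wall = 163.72 N.
ΣF_x = 0: f_floor = N_wall = 163.72 N.
μ_min = f_floor / N_floor = 163.72 / 1326 = 0.1235.

μ_min ≈ 0.123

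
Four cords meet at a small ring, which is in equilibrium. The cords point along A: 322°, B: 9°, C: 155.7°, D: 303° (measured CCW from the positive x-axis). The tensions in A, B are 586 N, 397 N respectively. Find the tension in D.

Resolve: ΣF_x = 586 cos 322° + 397 cos 9° + T_C cos 155.7° + T_D cos 303° = 0.
        ΣF_y = 586 sin 322° + 397 sin 9° + T_C sin 155.7° + T_D sin 303° = 0.
The known terms sum to (853.9, -298.7) N, so -0.9114 T_C + 0.5446 T_D = -853.9 and 0.4115 T_C − 0.8387 T_D = 298.7.
Solving simultaneously: T_C = 1024 N, T_D = 146.6 N.

T_D ≈ 147 N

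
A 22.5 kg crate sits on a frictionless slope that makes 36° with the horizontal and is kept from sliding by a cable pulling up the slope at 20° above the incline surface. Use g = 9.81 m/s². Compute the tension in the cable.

Take axes along and perpendicular to the incline. Weight components: W sin 36° = 129.7 N down-slope, W cos 36° = 178.6 N into the surface.
Along incline: T cos 20° = W sin 36° → T = 138.1 N.
Perpendicular: N = W cos 36° − T sin 20° = 131.3 N.

T ≈ 138 N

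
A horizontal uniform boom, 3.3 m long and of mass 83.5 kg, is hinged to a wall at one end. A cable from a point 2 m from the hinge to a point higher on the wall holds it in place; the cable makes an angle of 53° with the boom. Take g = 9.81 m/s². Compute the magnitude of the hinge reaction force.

|H| ≈ 529 N

Take torques about the hinge: T sin 53° · 2 = 83.5×9.81×1.65 = 1351.6 N·m.
So T = 1351.6 / (0.7986 × 2) = 846.18 N.
ΣF_x = 0: H_x = T cos 53° = 509.24 N.
ΣF_y = 0: H_y = (83.5×9.81) − T sin 53° = 819.13 − 675.79 = 143.35 N.
|H| = √(H_x² + H_y²) = √((509.24)² + (143.35)²) = 529.03 N.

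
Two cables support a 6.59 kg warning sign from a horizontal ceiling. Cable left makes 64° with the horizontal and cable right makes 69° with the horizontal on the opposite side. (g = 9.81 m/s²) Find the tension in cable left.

Weight W = 6.59 × 9.81 = 64.65 N acts straight down.
Horizontal: T_left cos 64° = T_right cos 69°  →  T_right = 1.223 T_left.
Vertical: T_left sin 64° + T_right sin 69° = 64.65.
Substituting the horizontal relation into the vertical equation gives 2.041 T_left = 64.65, so T_left = 31.68 N.

T_left ≈ 31.7 N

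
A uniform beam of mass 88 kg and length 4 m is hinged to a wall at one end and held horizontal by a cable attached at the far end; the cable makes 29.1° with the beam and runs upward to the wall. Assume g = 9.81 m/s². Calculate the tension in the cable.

T ≈ 888 N

Take torques about the hinge: T sin 29.1° · 4 = 88×9.81×2 = 1726.6 N·m.
So T = 1726.6 / (0.4863 × 4) = 887.54 N.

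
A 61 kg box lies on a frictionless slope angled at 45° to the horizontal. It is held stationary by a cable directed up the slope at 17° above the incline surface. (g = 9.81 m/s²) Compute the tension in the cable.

Take axes along and perpendicular to the incline. Weight components: W sin 45° = 423.1 N down-slope, W cos 45° = 423.1 N into the surface.
Along incline: T cos 17° = W sin 45° → T = 442.5 N.
Perpendicular: N = W cos 45° − T sin 17° = 293.8 N.

T ≈ 442 N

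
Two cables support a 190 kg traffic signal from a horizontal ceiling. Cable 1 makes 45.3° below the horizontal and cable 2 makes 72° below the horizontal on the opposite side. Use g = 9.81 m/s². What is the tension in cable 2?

T_2 ≈ 1480 N

Weight W = 190 × 9.81 = 1864 N acts straight down.
Horizontal: T_1 cos 45.3° = T_2 cos 72°  →  T_1 = 0.4393 T_2.
Vertical: T_1 sin 45.3° + T_2 sin 72° = 1864.
Substituting the horizontal relation into the vertical equation gives 1.263 T_2 = 1864, so T_2 = 1475 N.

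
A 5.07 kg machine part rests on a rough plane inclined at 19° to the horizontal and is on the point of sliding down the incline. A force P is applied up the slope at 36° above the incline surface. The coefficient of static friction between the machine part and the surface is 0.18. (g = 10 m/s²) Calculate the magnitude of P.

On the verge of sliding down the incline, friction equals μN and acts up the slope.
Perpendicular: N + P sin 36° = W cos 19° = 47.94 N.
Along incline: P cos 36° + μN = W sin 19° with W sin 19° = 16.51 N.
Solving the pair for P and N: P = 11.2 N, N = 41.35 N (and f = μN = 7.444 N).

P ≈ 11.2 N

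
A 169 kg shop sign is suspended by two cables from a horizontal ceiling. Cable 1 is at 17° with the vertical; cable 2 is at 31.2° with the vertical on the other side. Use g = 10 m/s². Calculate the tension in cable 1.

Angles from the horizontal: cable 1 is 90° − 17° = 73°, cable 2 is 90° − 31.2° = 58.8°.
Weight W = 169 × 10 = 1690 N acts straight down.
Horizontal: T_1 cos 73° = T_2 cos 58.8°  →  T_2 = 0.5644 T_1.
Vertical: T_1 sin 73° + T_2 sin 58.8° = 1690.
Substituting the horizontal relation into the vertical equation gives 1.439 T_1 = 1690, so T_1 = 1174 N.

T_1 ≈ 1170 N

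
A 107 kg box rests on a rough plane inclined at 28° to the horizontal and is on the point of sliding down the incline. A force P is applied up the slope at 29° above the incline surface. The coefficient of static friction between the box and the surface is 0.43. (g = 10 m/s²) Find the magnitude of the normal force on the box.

On the verge of sliding down the incline, friction equals μN and acts up the slope.
Perpendicular: N + P sin 29° = W cos 28° = 944.8 N.
Along incline: P cos 29° + μN = W sin 28° with W sin 28° = 502.3 N.
Solving the pair for P and N: P = 144.2 N, N = 874.8 N (and f = μN = 376.2 N).

N ≈ 875 N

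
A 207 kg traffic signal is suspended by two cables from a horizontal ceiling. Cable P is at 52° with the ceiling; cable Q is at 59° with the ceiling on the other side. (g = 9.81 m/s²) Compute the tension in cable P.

Weight W = 207 × 9.81 = 2031 N acts straight down.
Horizontal: T_P cos 52° = T_Q cos 59°  →  T_Q = 1.195 T_P.
Vertical: T_P sin 52° + T_Q sin 59° = 2031.
Substituting the horizontal relation into the vertical equation gives 1.813 T_P = 2031, so T_P = 1120 N.

T_P ≈ 1120 N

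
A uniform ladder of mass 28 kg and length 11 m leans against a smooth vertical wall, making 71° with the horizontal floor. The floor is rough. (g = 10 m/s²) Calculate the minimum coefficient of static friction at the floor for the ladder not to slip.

μ_min ≈ 0.172

ΣF_y = 0: N_floor = 28×10 = 280 N.
Torques about the foot: N_wall · 11 sin 71° = 28×10×5.5 cos 71° → N_wall = 48.206 N.
ΣF_x = 0: f_floor = N_wall = 48.206 N.
μ_min = f_floor / N_floor = 48.206 / 280 = 0.1722.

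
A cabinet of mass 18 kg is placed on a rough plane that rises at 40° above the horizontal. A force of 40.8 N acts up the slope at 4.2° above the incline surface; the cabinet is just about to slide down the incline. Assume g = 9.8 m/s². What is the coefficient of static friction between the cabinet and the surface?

On the verge of sliding down the incline, friction is at its maximum μN and acts up the slope.
Perpendicular to incline: N = W cos 40° − P sin 4.2° = 135.1 − 2.988 = 132.1 N.
Along incline: P cos 4.2° + μN = W sin 40° → μ = (W sin 40° − P cos 4.2°) / N = 0.5501.

μ ≈ 0.550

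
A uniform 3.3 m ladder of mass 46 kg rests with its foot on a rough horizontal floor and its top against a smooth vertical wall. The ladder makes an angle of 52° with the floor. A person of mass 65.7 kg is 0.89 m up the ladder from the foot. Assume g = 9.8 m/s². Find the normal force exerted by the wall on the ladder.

Torques about the foot: N_wall · 3.3 sin 52° = 46×9.8×1.65 cos 52° + 65.7×9.8×0.89 cos 52° → N_wall = 311.77 N.

N_wall ≈ 312 N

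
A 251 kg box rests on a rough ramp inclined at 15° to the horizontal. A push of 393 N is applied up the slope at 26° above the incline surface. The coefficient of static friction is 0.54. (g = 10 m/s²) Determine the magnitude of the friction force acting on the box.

Axes along / perpendicular to the incline. W sin 15° = 649.6 N down-slope; W cos 15° = 2424 N into the surface.
Perpendicular: N = W cos 15° − P sin 26° = 2424 − 172.3 = 2252 N.
Along incline: P cos 26° + f = W sin 15° (friction acts up-slope) → f = 649.6 − 353.2 = 296.4 N.
|f| = 296.4 N ≤ μN = 1216 N, so the box is indeed static.

f ≈ 296 N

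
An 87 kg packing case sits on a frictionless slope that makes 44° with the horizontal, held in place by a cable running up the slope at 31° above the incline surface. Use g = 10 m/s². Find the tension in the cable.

T ≈ 705 N

Take axes along and perpendicular to the incline. Weight components: W sin 44° = 604.4 N down-slope, W cos 44° = 625.8 N into the surface.
Along incline: T cos 31° = W sin 44° → T = 705.1 N.
Perpendicular: N = W cos 44° − T sin 31° = 262.7 N.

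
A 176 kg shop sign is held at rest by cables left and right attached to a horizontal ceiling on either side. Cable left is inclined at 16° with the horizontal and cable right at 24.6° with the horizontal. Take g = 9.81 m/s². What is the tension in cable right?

Weight W = 176 × 9.81 = 1727 N acts straight down.
Horizontal: T_left cos 16° = T_right cos 24.6°  →  T_left = 0.9459 T_right.
Vertical: T_left sin 16° + T_right sin 24.6° = 1727.
Substituting the horizontal relation into the vertical equation gives 0.677 T_right = 1727, so T_right = 2550 N.

T_right ≈ 2550 N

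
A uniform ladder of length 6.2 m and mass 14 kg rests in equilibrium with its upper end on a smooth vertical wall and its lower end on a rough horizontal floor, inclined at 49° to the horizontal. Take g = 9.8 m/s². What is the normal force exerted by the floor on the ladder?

N_floor ≈ 137 N

ΣF_y = 0: N_floor = 14×9.8 = 137.2 N.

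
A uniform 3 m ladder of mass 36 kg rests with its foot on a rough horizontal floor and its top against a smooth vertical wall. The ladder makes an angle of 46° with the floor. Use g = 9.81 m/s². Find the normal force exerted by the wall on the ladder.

N_wall ≈ 171 N

Torques about the foot: N_wall · 3 sin 46° = 36×9.81×1.5 cos 46° → N_wall = 170.52 N.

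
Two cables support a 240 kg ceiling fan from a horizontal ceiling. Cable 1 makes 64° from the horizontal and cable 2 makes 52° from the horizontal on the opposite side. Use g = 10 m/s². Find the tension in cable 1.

T_1 ≈ 1640 N

Weight W = 240 × 10 = 2400 N acts straight down.
Horizontal: T_1 cos 64° = T_2 cos 52°  →  T_2 = 0.712 T_1.
Vertical: T_1 sin 64° + T_2 sin 52° = 2400.
Substituting the horizontal relation into the vertical equation gives 1.46 T_1 = 2400, so T_1 = 1644 N.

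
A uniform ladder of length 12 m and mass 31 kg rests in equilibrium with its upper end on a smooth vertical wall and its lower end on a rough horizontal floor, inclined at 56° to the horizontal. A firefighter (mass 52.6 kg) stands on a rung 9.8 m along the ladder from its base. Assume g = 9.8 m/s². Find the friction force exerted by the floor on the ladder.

f ≈ 386 N

Torques about the foot: N_wall · 12 sin 56° = 31×9.8×6 cos 56° + 52.6×9.8×9.8 cos 56° → N_wall = 386.41 N.
ΣF_x = 0: f_floor = N_wall = 386.41 N.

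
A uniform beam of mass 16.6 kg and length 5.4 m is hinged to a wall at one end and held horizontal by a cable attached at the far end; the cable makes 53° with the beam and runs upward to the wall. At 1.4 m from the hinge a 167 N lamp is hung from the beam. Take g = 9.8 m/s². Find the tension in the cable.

T ≈ 156 N

Take torques about the hinge: T sin 53° · 5.4 = 16.6×9.8×2.7 + 167×1.4 = 673.04 N·m.
So T = 673.04 / (0.7986 × 5.4) = 156.06 N.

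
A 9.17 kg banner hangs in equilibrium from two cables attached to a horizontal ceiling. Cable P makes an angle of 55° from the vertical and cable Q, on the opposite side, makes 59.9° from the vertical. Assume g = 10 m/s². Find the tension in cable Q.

Angles from the horizontal: cable P is 90° − 55° = 35°, cable Q is 90° − 59.9° = 30.1°.
Weight W = 9.17 × 10 = 91.7 N acts straight down.
Horizontal: T_P cos 35° = T_Q cos 30.1°  →  T_P = 1.056 T_Q.
Vertical: T_P sin 35° + T_Q sin 30.1° = 91.7.
Substituting the horizontal relation into the vertical equation gives 1.107 T_Q = 91.7, so T_Q = 82.81 N.

T_Q ≈ 82.8 N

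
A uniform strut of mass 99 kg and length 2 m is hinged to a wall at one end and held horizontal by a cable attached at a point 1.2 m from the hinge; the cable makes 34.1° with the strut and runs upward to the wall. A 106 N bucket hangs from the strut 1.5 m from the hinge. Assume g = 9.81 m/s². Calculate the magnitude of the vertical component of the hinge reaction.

|H_y| ≈ 135 N

Take torques about the hinge: T sin 34.1° · 1.2 = 99×9.81×1 + 106×1.5 = 1130.2 N·m.
So T = 1130.2 / (0.5606 × 1.2) = 1679.9 N.
ΣF_y = 0: H_y = (99×9.81 + 106) − T sin 34.1° = 1077.2 − 941.83 = 135.37 N.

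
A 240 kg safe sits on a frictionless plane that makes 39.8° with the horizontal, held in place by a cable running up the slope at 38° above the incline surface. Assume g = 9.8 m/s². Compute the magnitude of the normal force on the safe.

N ≈ 631 N

Take axes along and perpendicular to the incline. Weight components: W sin 39.8° = 1506 N down-slope, W cos 39.8° = 1807 N into the surface.
Along incline: T cos 38° = W sin 39.8° → T = 1911 N.
Perpendicular: N = W cos 39.8° − T sin 38° = 630.7 N.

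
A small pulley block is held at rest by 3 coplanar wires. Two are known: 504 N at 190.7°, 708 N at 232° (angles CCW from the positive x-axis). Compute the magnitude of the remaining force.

F ≈ 1140 N

Sum the known components: ΣF_x = -931.1 N, ΣF_y = -651.5 N.
For equilibrium the remaining force must supply (−ΣF_x, −ΣF_y) = (931.1, 651.5) N.
Magnitude = √((931.1)² + (651.5)²) = 1136 N; direction = atan2(651.5, 931.1) = 35.0°.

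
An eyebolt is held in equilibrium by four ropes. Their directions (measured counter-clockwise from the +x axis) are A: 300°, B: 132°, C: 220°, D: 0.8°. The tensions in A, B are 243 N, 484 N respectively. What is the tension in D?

T_D ≈ 387 N

Resolve: ΣF_x = 243 cos 300° + 484 cos 132° + T_C cos 220° + T_D cos 0.8° = 0.
        ΣF_y = 243 sin 300° + 484 sin 132° + T_C sin 220° + T_D sin 0.8° = 0.
The known terms sum to (-202.4, 149.2) N, so -0.7660 T_C + 0.9999 T_D = 202.4 and -0.6428 T_C + 0.0140 T_D = -149.2.
Solving simultaneously: T_C = 240.6 N, T_D = 386.7 N.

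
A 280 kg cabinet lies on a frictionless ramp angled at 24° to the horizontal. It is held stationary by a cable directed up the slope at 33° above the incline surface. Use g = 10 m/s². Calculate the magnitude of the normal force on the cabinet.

Take axes along and perpendicular to the incline. Weight components: W sin 24° = 1139 N down-slope, W cos 24° = 2558 N into the surface.
Along incline: T cos 33° = W sin 24° → T = 1358 N.
Perpendicular: N = W cos 24° − T sin 33° = 1818 N.

N ≈ 1820 N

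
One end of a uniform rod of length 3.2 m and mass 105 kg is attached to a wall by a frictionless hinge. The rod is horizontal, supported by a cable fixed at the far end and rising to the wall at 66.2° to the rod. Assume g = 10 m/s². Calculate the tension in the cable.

T ≈ 574 N

Take torques about the hinge: T sin 66.2° · 3.2 = 105×10×1.6 = 1680 N·m.
So T = 1680 / (0.9150 × 3.2) = 573.8 N.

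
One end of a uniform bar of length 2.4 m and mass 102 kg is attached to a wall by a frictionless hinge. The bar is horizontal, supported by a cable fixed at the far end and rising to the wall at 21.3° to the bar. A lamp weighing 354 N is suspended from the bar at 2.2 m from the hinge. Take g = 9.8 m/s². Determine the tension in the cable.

T ≈ 2270 N

Take torques about the hinge: T sin 21.3° · 2.4 = 102×9.8×1.2 + 354×2.2 = 1978.3 N·m.
So T = 1978.3 / (0.3633 × 2.4) = 2269.2 N.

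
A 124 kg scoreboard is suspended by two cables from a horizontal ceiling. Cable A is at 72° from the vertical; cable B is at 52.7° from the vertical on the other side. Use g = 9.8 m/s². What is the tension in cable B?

Angles from the horizontal: cable A is 90° − 72° = 18°, cable B is 90° − 52.7° = 37.3°.
Weight W = 124 × 9.8 = 1215 N acts straight down.
Horizontal: T_A cos 18° = T_B cos 37.3°  →  T_A = 0.8364 T_B.
Vertical: T_A sin 18° + T_B sin 37.3° = 1215.
Substituting the horizontal relation into the vertical equation gives 0.8645 T_B = 1215, so T_B = 1406 N.

T_B ≈ 1410 N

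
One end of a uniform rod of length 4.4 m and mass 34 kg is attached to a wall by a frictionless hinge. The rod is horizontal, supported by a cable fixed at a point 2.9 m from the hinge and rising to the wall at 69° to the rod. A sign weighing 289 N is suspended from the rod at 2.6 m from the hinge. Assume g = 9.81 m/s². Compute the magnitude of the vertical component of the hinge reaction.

|H_y| ≈ 110 N

Take torques about the hinge: T sin 69° · 2.9 = 34×9.81×2.2 + 289×2.6 = 1485.2 N·m.
So T = 1485.2 / (0.9336 × 2.9) = 548.57 N.
ΣF_y = 0: H_y = (34×9.81 + 289) − T sin 69° = 622.54 − 512.13 = 110.41 N.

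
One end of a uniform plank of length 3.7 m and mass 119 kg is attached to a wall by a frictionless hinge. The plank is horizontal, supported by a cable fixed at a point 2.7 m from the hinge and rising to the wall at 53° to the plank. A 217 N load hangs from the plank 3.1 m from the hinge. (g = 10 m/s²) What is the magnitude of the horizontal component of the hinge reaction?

H_x ≈ 802 N

Take torques about the hinge: T sin 53° · 2.7 = 119×10×1.85 + 217×3.1 = 2874.2 N·m.
So T = 2874.2 / (0.7986 × 2.7) = 1332.9 N.
ΣF_x = 0: H_x = T cos 53° = 802.17 N.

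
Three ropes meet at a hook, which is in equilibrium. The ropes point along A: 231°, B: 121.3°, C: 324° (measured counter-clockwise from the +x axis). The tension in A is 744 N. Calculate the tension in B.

T_B ≈ 1930 N

Resolve: ΣF_x = 744 cos 231° + T_B cos 121.3° + T_C cos 324° = 0.
        ΣF_y = 744 sin 231° + T_B sin 121.3° + T_C sin 324° = 0.
The known terms sum to (-468.2, -578.2) N, so -0.5195 T_B + 0.8090 T_C = 468.2 and 0.8545 T_B − 0.5878 T_C = 578.2.
Solving simultaneously: T_B = 1925 N, T_C = 1815 N.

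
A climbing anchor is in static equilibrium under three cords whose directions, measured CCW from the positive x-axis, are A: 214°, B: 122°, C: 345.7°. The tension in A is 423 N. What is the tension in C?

Resolve: ΣF_x = 423 cos 214° + T_B cos 122° + T_C cos 345.7° = 0.
        ΣF_y = 423 sin 214° + T_B sin 122° + T_C sin 345.7° = 0.
The known terms sum to (-350.7, -236.5) N, so -0.5299 T_B + 0.9690 T_C = 350.7 and 0.8480 T_B − 0.2470 T_C = 236.5.
Solving simultaneously: T_B = 457.1 N, T_C = 611.9 N.

T_C ≈ 612 N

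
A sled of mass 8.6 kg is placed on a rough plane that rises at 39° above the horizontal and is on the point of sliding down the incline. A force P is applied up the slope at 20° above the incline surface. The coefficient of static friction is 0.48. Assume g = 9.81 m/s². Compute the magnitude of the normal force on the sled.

N ≈ 56 N

On the verge of sliding down the incline, friction equals μN and acts up the slope.
Perpendicular: N + P sin 20° = W cos 39° = 65.56 N.
Along incline: P cos 20° + μN = W sin 39° with W sin 39° = 53.09 N.
Solving the pair for P and N: P = 27.88 N, N = 56.03 N (and f = μN = 26.89 N).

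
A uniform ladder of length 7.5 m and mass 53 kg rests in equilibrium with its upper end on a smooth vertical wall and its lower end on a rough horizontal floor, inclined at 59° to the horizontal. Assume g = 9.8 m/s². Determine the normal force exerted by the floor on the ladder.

ΣF_y = 0: N_floor = 53×9.8 = 519.4 N.

N_floor ≈ 519 N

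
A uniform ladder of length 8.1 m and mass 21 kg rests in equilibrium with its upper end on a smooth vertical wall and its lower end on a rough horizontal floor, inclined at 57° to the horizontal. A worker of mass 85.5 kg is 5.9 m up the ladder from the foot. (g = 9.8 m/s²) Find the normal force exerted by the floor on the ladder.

N_floor ≈ 1040 N

ΣF_y = 0: N_floor = 21×9.8 + 85.5×9.8 = 1043.7 N.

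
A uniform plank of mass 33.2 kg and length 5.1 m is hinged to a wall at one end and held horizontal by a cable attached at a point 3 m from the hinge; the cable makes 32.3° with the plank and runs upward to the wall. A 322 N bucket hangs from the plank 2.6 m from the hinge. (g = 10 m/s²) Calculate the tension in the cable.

Take torques about the hinge: T sin 32.3° · 3 = 33.2×10×2.55 + 322×2.6 = 1683.8 N·m.
So T = 1683.8 / (0.5344 × 3) = 1050.4 N.

T ≈ 1050 N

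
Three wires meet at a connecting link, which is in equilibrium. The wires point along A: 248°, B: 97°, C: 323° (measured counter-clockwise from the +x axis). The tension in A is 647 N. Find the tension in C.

Resolve: ΣF_x = 647 cos 248° + T_B cos 97° + T_C cos 323° = 0.
        ΣF_y = 647 sin 248° + T_B sin 97° + T_C sin 323° = 0.
The known terms sum to (-242.4, -599.9) N, so -0.1219 T_B + 0.7986 T_C = 242.4 and 0.9925 T_B − 0.6018 T_C = 599.9.
Solving simultaneously: T_B = 868.8 N, T_C = 436.1 N.

T_C ≈ 436 N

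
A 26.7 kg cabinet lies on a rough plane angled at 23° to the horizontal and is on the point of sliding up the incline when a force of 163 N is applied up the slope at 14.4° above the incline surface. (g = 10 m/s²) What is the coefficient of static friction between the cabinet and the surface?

On the verge of sliding up the incline, friction is at its maximum μN and acts down the slope.
Perpendicular to incline: N = W cos 23° − P sin 14.4° = 245.8 − 40.54 = 205.2 N.
Along incline: P cos 14.4° − μN = W sin 23° → μ = −(W sin 23° − P cos 14.4°) / N = 0.2609.

μ ≈ 0.261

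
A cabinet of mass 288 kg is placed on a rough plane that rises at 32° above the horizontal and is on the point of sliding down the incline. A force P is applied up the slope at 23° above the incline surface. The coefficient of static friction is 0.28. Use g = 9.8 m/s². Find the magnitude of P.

P ≈ 1020 N

On the verge of sliding down the incline, friction equals μN and acts up the slope.
Perpendicular: N + P sin 23° = W cos 32° = 2394 N.
Along incline: P cos 23° + μN = W sin 32° with W sin 32° = 1496 N.
Solving the pair for P and N: P = 1018 N, N = 1996 N (and f = μN = 558.8 N).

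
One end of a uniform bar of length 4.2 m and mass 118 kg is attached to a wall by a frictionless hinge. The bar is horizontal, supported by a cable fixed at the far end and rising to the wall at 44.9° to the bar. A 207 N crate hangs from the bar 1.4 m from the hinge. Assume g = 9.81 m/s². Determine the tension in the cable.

T ≈ 918 N

Take torques about the hinge: T sin 44.9° · 4.2 = 118×9.81×2.1 + 207×1.4 = 2720.7 N·m.
So T = 2720.7 / (0.7059 × 4.2) = 917.72 N.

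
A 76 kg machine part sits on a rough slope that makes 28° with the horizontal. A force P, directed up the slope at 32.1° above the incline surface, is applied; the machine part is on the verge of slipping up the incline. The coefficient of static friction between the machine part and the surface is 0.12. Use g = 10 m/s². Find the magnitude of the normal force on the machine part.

N ≈ 416 N

On the verge of sliding up the incline, friction equals μN and acts down the slope.
Perpendicular: N + P sin 32.1° = W cos 28° = 671 N.
Along incline: P cos 32.1° = W sin 28° + μN  with W sin 28° = 356.8 N.
Solving the pair for P and N: P = 480.1 N, N = 415.9 N (and f = μN = 49.91 N).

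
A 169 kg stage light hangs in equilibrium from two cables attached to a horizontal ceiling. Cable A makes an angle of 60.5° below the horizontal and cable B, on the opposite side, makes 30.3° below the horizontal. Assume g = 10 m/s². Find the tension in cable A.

Weight W = 169 × 10 = 1690 N acts straight down.
Horizontal: T_A cos 60.5° = T_B cos 30.3°  →  T_B = 0.5703 T_A.
Vertical: T_A sin 60.5° + T_B sin 30.3° = 1690.
Substituting the horizontal relation into the vertical equation gives 1.158 T_A = 1690, so T_A = 1459 N.

T_A ≈ 1460 N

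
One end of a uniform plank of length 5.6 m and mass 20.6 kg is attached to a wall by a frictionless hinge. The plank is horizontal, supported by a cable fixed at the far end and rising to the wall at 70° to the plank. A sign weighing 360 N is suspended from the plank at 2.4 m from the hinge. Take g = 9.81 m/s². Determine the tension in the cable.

T ≈ 272 N

Take torques about the hinge: T sin 70° · 5.6 = 20.6×9.81×2.8 + 360×2.4 = 1429.8 N·m.
So T = 1429.8 / (0.9397 × 5.6) = 271.72 N.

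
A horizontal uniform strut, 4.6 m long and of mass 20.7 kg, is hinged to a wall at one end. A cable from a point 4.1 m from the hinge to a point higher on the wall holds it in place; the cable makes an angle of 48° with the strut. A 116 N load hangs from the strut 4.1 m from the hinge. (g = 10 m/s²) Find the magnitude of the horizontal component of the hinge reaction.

Take torques about the hinge: T sin 48° · 4.1 = 20.7×10×2.3 + 116×4.1 = 951.7 N·m.
So T = 951.7 / (0.7431 × 4.1) = 312.35 N.
ΣF_x = 0: H_x = T cos 48° = 209 N.

H_x ≈ 209 N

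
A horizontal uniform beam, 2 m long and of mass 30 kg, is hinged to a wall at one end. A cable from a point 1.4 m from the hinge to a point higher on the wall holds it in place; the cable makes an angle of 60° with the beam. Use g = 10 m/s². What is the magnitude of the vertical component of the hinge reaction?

|H_y| ≈ 85.7 N

Take torques about the hinge: T sin 60° · 1.4 = 30×10×1 = 300 N·m.
So T = 300 / (0.8660 × 1.4) = 247.44 N.
ΣF_y = 0: H_y = (30×10) − T sin 60° = 300 − 214.29 = 85.714 N.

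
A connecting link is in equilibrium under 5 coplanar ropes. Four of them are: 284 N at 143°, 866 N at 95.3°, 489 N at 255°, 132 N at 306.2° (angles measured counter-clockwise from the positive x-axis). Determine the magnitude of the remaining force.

F ≈ 577 N

Sum the known components: ΣF_x = -355.4 N, ΣF_y = 454.4 N.
For equilibrium the remaining force must supply (−ΣF_x, −ΣF_y) = (355.4, -454.4) N.
Magnitude = √((355.4)² + (-454.4)²) = 576.8 N; direction = atan2(-454.4, 355.4) = 308.0°.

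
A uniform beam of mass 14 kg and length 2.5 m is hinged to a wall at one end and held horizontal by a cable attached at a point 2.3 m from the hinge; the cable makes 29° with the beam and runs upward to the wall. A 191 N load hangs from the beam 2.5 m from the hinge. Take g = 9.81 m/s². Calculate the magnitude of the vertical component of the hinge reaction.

|H_y| ≈ 46.1 N

Take torques about the hinge: T sin 29° · 2.3 = 14×9.81×1.25 + 191×2.5 = 649.17 N·m.
So T = 649.17 / (0.4848 × 2.3) = 582.19 N.
ΣF_y = 0: H_y = (14×9.81 + 191) − T sin 29° = 328.34 − 282.25 = 46.09 N.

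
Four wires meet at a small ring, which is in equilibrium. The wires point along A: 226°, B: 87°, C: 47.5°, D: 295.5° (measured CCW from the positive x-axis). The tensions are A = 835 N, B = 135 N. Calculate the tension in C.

Resolve: ΣF_x = 835 cos 226° + 135 cos 87° + T_C cos 47.5° + T_D cos 295.5° = 0.
        ΣF_y = 835 sin 226° + 135 sin 87° + T_C sin 47.5° + T_D sin 295.5° = 0.
The known terms sum to (-573, -465.8) N, so 0.6756 T_C + 0.4305 T_D = 573 and 0.7373 T_C − 0.9026 T_D = 465.8.
Solving simultaneously: T_C = 774.1 N, T_D = 116.2 N.

T_C ≈ 774 N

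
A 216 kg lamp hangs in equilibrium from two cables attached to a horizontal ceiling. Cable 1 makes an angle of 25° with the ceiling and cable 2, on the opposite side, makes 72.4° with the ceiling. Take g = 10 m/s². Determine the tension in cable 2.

T_2 ≈ 1970 N

Weight W = 216 × 10 = 2160 N acts straight down.
Horizontal: T_1 cos 25° = T_2 cos 72.4°  →  T_1 = 0.3336 T_2.
Vertical: T_1 sin 25° + T_2 sin 72.4° = 2160.
Substituting the horizontal relation into the vertical equation gives 1.094 T_2 = 2160, so T_2 = 1974 N.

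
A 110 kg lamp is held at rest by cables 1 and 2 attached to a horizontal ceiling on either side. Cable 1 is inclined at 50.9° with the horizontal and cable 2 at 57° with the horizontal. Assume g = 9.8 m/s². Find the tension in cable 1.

T_1 ≈ 617 N

Weight W = 110 × 9.8 = 1078 N acts straight down.
Horizontal: T_1 cos 50.9° = T_2 cos 57°  →  T_2 = 1.158 T_1.
Vertical: T_1 sin 50.9° + T_2 sin 57° = 1078.
Substituting the horizontal relation into the vertical equation gives 1.747 T_1 = 1078, so T_1 = 617 N.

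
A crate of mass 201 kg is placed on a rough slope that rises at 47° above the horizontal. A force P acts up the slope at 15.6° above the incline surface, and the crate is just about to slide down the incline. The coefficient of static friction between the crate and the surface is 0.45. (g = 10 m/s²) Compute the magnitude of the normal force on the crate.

N ≈ 1100 N

On the verge of sliding down the incline, friction equals μN and acts up the slope.
Perpendicular: N + P sin 15.6° = W cos 47° = 1371 N.
Along incline: P cos 15.6° + μN = W sin 47° with W sin 47° = 1470 N.
Solving the pair for P and N: P = 1013 N, N = 1098 N (and f = μN = 494.3 N).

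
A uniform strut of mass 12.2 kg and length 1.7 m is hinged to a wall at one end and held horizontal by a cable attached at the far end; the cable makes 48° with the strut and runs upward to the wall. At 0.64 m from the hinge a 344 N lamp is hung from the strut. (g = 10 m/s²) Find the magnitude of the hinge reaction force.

|H| ≈ 325 N

Take torques about the hinge: T sin 48° · 1.7 = 12.2×10×0.85 + 344×0.64 = 323.86 N·m.
So T = 323.86 / (0.7431 × 1.7) = 256.35 N.
ΣF_x = 0: H_x = T cos 48° = 171.53 N.
ΣF_y = 0: H_y = (12.2×10 + 344) − T sin 48° = 466 − 190.51 = 275.49 N.
|H| = √(H_x² + H_y²) = √((171.53)² + (275.49)²) = 324.53 N.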